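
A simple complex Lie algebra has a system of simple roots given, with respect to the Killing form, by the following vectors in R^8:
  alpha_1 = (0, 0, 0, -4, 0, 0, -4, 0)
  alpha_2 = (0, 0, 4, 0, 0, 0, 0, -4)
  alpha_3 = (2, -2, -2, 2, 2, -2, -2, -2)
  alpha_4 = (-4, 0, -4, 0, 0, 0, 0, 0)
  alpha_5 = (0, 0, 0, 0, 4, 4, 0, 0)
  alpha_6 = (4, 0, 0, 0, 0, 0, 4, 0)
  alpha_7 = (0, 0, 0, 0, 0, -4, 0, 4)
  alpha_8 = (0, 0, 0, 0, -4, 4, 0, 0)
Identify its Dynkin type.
type E_8

Compute the Cartan integers a_ij = 2(alpha_i, alpha_j)/(alpha_j, alpha_j); the resulting 8x8 Cartan matrix is
[[2, 0, 0, 0, 0, -1, 0, 0], [0, 2, 0, -1, 0, 0, -1, 0], [0, 0, 2, 0, 0, 0, 0, -1], [0, -1, 0, 2, 0, -1, 0, 0], [0, 0, 0, 0, 2, 0, -1, 0], [-1, 0, 0, -1, 0, 2, 0, 0], [0, -1, 0, 0, -1, 0, 2, -1], [0, 0, -1, 0, 0, 0, -1, 2]].
All simple roots have the same length, so the diagram is simply laced. The associated Dynkin diagram is a chain of 7 nodes with one extra node attached to the third node from one end (E_8), so the type is E_8.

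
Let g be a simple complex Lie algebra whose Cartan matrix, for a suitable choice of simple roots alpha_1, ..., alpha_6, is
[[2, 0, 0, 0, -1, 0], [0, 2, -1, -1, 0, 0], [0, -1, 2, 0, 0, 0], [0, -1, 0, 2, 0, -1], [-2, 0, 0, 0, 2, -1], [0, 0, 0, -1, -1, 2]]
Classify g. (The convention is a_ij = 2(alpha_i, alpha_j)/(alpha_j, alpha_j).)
type B_6

The matrix has rank 6 with 2's on the diagonal. Reading the off-diagonal entries as Dynkin edges (a single edge where a_ij = a_ji = -1; a double or triple edge where a_ij * a_ji = 2 or 3), the diagram is a chain of 6 nodes with a double edge at one end; the terminal node there is the unique short simple root (B_6). One simple-root ordering that puts it in standard form is (alpha_3, alpha_2, alpha_4, alpha_6, alpha_5, alpha_1). So the algebra is type B_6, i.e. so(13).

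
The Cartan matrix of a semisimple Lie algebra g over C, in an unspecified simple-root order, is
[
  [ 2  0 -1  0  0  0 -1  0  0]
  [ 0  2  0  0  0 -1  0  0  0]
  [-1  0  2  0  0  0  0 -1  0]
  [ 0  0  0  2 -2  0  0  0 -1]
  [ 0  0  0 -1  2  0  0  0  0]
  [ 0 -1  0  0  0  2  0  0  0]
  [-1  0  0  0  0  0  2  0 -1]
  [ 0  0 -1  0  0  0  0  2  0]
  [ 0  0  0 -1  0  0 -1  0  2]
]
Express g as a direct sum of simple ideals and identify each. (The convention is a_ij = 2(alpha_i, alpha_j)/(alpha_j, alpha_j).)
A2 ⊕ B7

The diagram associated to this matrix has two connected components: the simple roots {alpha_2, alpha_6} form a chain of 2 nodes with single edges (A_2), and {alpha_1, alpha_3, alpha_4, alpha_5, alpha_7, alpha_8, alpha_9} form a chain of 7 nodes with a double edge at one end; the terminal node there is the unique short simple root (B_7). A semisimple Lie algebra decomposes uniquely as the direct sum of simple ideals, one per connected component of its Dynkin diagram, so g ≅ A_2 ⊕ B_7 (dimension 8 + 105 = 113).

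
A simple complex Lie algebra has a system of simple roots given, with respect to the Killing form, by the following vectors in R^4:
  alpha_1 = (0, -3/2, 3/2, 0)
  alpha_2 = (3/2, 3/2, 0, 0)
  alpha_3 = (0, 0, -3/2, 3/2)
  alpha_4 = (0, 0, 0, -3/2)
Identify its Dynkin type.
Compute the Cartan integers a_ij = 2(alpha_i, alpha_j)/(alpha_j, alpha_j); the resulting 4x4 Cartan matrix is
[[2, -1, -1, 0], [-1, 2, 0, 0], [-1, 0, 2, -2], [0, 0, -1, 2]].
The roots have two lengths (squared-length ratio 2:1); the short ones are alpha_{4}. The associated Dynkin diagram is a chain of 4 nodes with a double edge at one end; the terminal node there is the unique short simple root (B_4), so the type is B_4 (the algebra so(9)).

B_4 (so(9))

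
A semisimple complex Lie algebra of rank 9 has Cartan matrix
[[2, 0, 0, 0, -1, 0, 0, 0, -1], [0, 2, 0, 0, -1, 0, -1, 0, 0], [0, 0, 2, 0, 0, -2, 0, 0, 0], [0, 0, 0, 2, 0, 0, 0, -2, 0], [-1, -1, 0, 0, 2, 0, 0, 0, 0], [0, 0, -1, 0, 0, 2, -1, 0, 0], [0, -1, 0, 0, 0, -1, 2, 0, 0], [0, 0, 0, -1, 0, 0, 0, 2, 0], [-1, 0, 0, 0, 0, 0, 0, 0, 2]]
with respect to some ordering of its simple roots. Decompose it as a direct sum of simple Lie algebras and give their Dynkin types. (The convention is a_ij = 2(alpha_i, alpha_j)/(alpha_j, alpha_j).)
type B_2 ⊕ type C_7

The diagram associated to this matrix has two connected components: the simple roots {alpha_4, alpha_8} form a chain of 2 nodes with a double edge at one end; the terminal node there is the unique short simple root (B_2), and {alpha_1, alpha_2, alpha_3, alpha_5, alpha_6, alpha_7, alpha_9} form a chain of 7 nodes with a double edge at one end; the terminal node there is the unique long simple root (C_7). A semisimple Lie algebra decomposes uniquely as the direct sum of simple ideals, one per connected component of its Dynkin diagram, so g ≅ B_2 ⊕ C_7 (dimension 10 + 105 = 115).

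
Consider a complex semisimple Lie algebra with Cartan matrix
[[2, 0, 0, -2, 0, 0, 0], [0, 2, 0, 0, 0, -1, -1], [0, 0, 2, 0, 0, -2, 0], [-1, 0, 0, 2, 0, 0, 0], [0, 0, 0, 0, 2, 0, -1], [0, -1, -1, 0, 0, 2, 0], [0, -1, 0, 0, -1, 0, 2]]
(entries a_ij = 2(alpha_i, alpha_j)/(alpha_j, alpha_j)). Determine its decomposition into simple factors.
B_2 (so(5)) ⊕ C_5 (sp(10))

The diagram associated to this matrix has two connected components: the simple roots {alpha_1, alpha_4} form a chain of 2 nodes with a double edge at one end; the terminal node there is the unique short simple root (B_2), and {alpha_2, alpha_3, alpha_5, alpha_6, alpha_7} form a chain of 5 nodes with a double edge at one end; the terminal node there is the unique long simple root (C_5). A semisimple Lie algebra decomposes uniquely as the direct sum of simple ideals, one per connected component of its Dynkin diagram, so g ≅ B_2 ⊕ C_5 (dimension 10 + 55 = 65).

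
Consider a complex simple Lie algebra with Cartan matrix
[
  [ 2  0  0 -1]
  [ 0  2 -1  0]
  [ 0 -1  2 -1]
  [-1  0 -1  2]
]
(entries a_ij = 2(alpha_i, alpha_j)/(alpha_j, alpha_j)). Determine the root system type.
A_4

The matrix has rank 4 with 2's on the diagonal. Reading the off-diagonal entries as Dynkin edges (a single edge where a_ij = a_ji = -1; a double or triple edge where a_ij * a_ji = 2 or 3), the diagram is a chain of 4 nodes with single edges (A_4). One simple-root ordering that puts it in standard form is (alpha_2, alpha_3, alpha_4, alpha_1). So the algebra is type A_4, i.e. sl(5).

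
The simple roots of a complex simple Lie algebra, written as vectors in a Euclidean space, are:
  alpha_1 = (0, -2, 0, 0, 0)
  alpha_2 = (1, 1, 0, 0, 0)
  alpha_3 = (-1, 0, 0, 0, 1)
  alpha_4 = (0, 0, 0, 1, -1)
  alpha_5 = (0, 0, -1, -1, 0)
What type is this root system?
Compute the Cartan integers a_ij = 2(alpha_i, alpha_j)/(alpha_j, alpha_j); the resulting 5x5 Cartan matrix is
[[2, -2, 0, 0, 0], [-1, 2, -1, 0, 0], [0, -1, 2, -1, 0], [0, 0, -1, 2, -1], [0, 0, 0, -1, 2]].
The roots have two lengths (squared-length ratio 2:1); the short ones are alpha_{2,3,4,5}. The associated Dynkin diagram is a chain of 5 nodes with a double edge at one end; the terminal node there is the unique long simple root (C_5), so the type is C_5 (the algebra sp(10)).

C_5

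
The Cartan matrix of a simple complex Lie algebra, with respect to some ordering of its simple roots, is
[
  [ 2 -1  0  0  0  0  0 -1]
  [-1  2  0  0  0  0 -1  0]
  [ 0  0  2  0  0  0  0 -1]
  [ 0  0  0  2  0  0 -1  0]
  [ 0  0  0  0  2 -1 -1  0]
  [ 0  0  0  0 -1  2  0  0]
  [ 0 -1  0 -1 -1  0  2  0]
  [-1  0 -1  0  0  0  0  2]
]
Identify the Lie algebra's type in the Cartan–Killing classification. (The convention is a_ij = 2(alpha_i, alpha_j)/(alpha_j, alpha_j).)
type E_8

The matrix has rank 8 with 2's on the diagonal. Reading the off-diagonal entries as Dynkin edges (a single edge where a_ij = a_ji = -1; a double or triple edge where a_ij * a_ji = 2 or 3), the diagram is a chain of 7 nodes with one extra node attached to the third node from one end (E_8). One simple-root ordering that puts it in standard form is (alpha_6, alpha_4, alpha_5, alpha_7, alpha_2, alpha_1, alpha_8, alpha_3). So the algebra is type E_8.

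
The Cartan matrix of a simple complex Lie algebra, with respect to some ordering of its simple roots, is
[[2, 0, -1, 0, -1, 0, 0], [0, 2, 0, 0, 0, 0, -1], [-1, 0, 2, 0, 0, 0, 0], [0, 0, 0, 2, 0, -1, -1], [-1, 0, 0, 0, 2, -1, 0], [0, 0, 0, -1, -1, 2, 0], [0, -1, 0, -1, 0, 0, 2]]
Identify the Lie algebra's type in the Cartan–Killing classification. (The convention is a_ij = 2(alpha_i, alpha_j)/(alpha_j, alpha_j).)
A_7

The matrix has rank 7 with 2's on the diagonal. Reading the off-diagonal entries as Dynkin edges (a single edge where a_ij = a_ji = -1; a double or triple edge where a_ij * a_ji = 2 or 3), the diagram is a chain of 7 nodes with single edges (A_7). One simple-root ordering that puts it in standard form is (alpha_3, alpha_1, alpha_5, alpha_6, alpha_4, alpha_7, alpha_2). So the algebra is type A_7, i.e. sl(8).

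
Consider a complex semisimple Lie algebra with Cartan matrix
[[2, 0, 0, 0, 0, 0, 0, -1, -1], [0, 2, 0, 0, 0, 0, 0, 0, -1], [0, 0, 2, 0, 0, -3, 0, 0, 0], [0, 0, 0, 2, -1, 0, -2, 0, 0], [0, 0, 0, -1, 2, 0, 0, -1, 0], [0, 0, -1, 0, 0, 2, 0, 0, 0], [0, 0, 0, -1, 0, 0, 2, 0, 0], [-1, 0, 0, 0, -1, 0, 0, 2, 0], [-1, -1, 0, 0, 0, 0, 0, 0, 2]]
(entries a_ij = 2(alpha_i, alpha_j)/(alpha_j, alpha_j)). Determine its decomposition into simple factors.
B_7 ⊕ G_2

The diagram associated to this matrix has two connected components: the simple roots {alpha_1, alpha_2, alpha_4, alpha_5, alpha_7, alpha_8, alpha_9} form a chain of 7 nodes with a double edge at one end; the terminal node there is the unique short simple root (B_7), and {alpha_3, alpha_6} form two nodes joined by a triple edge (G_2). A semisimple Lie algebra decomposes uniquely as the direct sum of simple ideals, one per connected component of its Dynkin diagram, so g ≅ B_7 ⊕ G_2 (dimension 105 + 14 = 119).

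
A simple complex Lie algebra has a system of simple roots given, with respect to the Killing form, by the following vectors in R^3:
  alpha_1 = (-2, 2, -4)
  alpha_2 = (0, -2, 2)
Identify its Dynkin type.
Compute the Cartan integers a_ij = 2(alpha_i, alpha_j)/(alpha_j, alpha_j); the resulting 2x2 Cartan matrix is
[[2, -3], [-1, 2]].
The roots have two lengths (squared-length ratio 3:1); the short ones are alpha_{2}. The associated Dynkin diagram is two nodes joined by a triple edge (G_2), so the type is G_2.

G_2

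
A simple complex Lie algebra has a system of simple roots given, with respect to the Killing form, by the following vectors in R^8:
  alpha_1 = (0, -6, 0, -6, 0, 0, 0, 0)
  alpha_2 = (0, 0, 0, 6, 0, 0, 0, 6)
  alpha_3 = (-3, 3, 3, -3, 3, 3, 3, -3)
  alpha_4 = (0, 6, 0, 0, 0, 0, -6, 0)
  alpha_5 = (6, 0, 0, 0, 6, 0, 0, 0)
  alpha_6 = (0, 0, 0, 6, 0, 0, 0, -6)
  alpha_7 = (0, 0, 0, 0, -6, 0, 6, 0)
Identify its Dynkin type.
E_7

Compute the Cartan integers a_ij = 2(alpha_i, alpha_j)/(alpha_j, alpha_j); the resulting 7x7 Cartan matrix is
[[2, -1, 0, -1, 0, -1, 0], [-1, 2, -1, 0, 0, 0, 0], [0, -1, 2, 0, 0, 0, 0], [-1, 0, 0, 2, 0, 0, -1], [0, 0, 0, 0, 2, 0, -1], [-1, 0, 0, 0, 0, 2, 0], [0, 0, 0, -1, -1, 0, 2]].
All simple roots have the same length, so the diagram is simply laced. The associated Dynkin diagram is a chain of 6 nodes with one extra node attached to the third node from one end (E_7), so the type is E_7.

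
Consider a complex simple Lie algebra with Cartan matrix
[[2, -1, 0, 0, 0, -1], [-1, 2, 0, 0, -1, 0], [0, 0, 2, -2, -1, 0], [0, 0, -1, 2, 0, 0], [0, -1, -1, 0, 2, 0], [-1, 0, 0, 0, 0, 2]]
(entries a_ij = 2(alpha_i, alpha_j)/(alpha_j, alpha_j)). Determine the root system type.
B_6

The matrix has rank 6 with 2's on the diagonal. Reading the off-diagonal entries as Dynkin edges (a single edge where a_ij = a_ji = -1; a double or triple edge where a_ij * a_ji = 2 or 3), the diagram is a chain of 6 nodes with a double edge at one end; the terminal node there is the unique short simple root (B_6). One simple-root ordering that puts it in standard form is (alpha_6, alpha_1, alpha_2, alpha_5, alpha_3, alpha_4). So the algebra is type B_6, i.e. so(13).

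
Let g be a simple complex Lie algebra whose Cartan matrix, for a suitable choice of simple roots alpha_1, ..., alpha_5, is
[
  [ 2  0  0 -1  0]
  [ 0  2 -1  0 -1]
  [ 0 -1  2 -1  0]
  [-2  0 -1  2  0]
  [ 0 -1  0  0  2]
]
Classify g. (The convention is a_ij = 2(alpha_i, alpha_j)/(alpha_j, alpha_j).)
The matrix has rank 5 with 2's on the diagonal. Reading the off-diagonal entries as Dynkin edges (a single edge where a_ij = a_ji = -1; a double or triple edge where a_ij * a_ji = 2 or 3), the diagram is a chain of 5 nodes with a double edge at one end; the terminal node there is the unique short simple root (B_5). One simple-root ordering that puts it in standard form is (alpha_5, alpha_2, alpha_3, alpha_4, alpha_1). So the algebra is type B_5, i.e. so(11).

B_5 (so(11))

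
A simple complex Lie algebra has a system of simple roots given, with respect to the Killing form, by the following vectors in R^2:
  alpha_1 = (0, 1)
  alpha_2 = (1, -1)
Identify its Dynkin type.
type B_2

Compute the Cartan integers a_ij = 2(alpha_i, alpha_j)/(alpha_j, alpha_j); the resulting 2x2 Cartan matrix is
[[2, -1], [-2, 2]].
The roots have two lengths (squared-length ratio 2:1); the short ones are alpha_{1}. The associated Dynkin diagram is a chain of 2 nodes with a double edge at one end; the terminal node there is the unique short simple root (B_2), so the type is B_2 (the algebra so(5)).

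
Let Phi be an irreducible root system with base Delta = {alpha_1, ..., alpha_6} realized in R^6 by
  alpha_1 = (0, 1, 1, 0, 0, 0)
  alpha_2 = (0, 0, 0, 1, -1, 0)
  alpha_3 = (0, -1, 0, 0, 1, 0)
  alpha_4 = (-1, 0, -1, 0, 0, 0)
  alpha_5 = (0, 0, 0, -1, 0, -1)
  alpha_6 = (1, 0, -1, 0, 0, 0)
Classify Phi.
D6

Compute the Cartan integers a_ij = 2(alpha_i, alpha_j)/(alpha_j, alpha_j); the resulting 6x6 Cartan matrix is
[[2, 0, -1, -1, 0, -1], [0, 2, -1, 0, -1, 0], [-1, -1, 2, 0, 0, 0], [-1, 0, 0, 2, 0, 0], [0, -1, 0, 0, 2, 0], [-1, 0, 0, 0, 0, 2]].
All simple roots have the same length, so the diagram is simply laced. The associated Dynkin diagram is a chain of 4 nodes with a fork of two nodes at one end (D_6), so the type is D_6 (the algebra so(12)).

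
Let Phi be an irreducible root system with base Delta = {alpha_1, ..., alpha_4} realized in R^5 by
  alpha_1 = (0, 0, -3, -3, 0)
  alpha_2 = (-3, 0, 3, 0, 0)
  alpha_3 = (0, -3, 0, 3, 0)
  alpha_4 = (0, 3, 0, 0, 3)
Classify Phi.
Compute the Cartan integers a_ij = 2(alpha_i, alpha_j)/(alpha_j, alpha_j); the resulting 4x4 Cartan matrix is
[[2, -1, -1, 0], [-1, 2, 0, 0], [-1, 0, 2, -1], [0, 0, -1, 2]].
All simple roots have the same length, so the diagram is simply laced. The associated Dynkin diagram is a chain of 4 nodes with single edges (A_4), so the type is A_4 (the algebra sl(5)).

A_4 (sl(5))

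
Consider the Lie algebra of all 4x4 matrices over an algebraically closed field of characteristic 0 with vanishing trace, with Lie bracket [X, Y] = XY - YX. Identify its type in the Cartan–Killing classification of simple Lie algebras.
This is sl(4), which has dimension 4^2 - 1 = 15 and rank 4 - 1 = 3 (a Cartan subalgebra is the diagonal traceless matrices). In the classification of classical Lie algebras, the special linear algebra sl(n+1) has type A_n; here n = 3, so the Dynkin diagram is a chain of 3 nodes with single edges (A_3). Hence the type is A_3.

type A_3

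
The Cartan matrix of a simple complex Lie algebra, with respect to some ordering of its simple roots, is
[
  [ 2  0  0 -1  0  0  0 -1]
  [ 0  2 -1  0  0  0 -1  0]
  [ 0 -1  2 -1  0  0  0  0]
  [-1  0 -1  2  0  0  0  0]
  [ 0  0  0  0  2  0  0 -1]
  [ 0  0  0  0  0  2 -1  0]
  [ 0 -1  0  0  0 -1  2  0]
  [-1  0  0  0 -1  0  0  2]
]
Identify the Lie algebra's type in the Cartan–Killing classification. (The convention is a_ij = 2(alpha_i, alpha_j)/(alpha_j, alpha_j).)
type A_8

The matrix has rank 8 with 2's on the diagonal. Reading the off-diagonal entries as Dynkin edges (a single edge where a_ij = a_ji = -1; a double or triple edge where a_ij * a_ji = 2 or 3), the diagram is a chain of 8 nodes with single edges (A_8). One simple-root ordering that puts it in standard form is (alpha_6, alpha_7, alpha_2, alpha_3, alpha_4, alpha_1, alpha_8, alpha_5). So the algebra is type A_8, i.e. sl(9).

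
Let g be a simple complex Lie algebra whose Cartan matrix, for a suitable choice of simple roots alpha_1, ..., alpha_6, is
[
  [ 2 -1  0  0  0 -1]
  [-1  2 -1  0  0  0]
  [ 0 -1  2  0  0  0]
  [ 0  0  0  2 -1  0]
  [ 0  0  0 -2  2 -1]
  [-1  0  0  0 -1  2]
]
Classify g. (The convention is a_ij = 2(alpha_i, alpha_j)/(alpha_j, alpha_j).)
The matrix has rank 6 with 2's on the diagonal. Reading the off-diagonal entries as Dynkin edges (a single edge where a_ij = a_ji = -1; a double or triple edge where a_ij * a_ji = 2 or 3), the diagram is a chain of 6 nodes with a double edge at one end; the terminal node there is the unique short simple root (B_6). One simple-root ordering that puts it in standard form is (alpha_3, alpha_2, alpha_1, alpha_6, alpha_5, alpha_4). So the algebra is type B_6, i.e. so(13).

type B_6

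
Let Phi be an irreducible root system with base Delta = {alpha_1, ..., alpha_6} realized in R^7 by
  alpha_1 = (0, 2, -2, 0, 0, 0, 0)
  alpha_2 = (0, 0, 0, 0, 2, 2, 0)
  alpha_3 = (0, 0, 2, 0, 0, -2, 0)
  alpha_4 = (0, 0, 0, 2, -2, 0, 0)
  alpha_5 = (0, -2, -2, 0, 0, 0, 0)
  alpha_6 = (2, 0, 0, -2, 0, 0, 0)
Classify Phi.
Compute the Cartan integers a_ij = 2(alpha_i, alpha_j)/(alpha_j, alpha_j); the resulting 6x6 Cartan matrix is
[[2, 0, -1, 0, 0, 0], [0, 2, -1, -1, 0, 0], [-1, -1, 2, 0, -1, 0], [0, -1, 0, 2, 0, -1], [0, 0, -1, 0, 2, 0], [0, 0, 0, -1, 0, 2]].
All simple roots have the same length, so the diagram is simply laced. The associated Dynkin diagram is a chain of 4 nodes with a fork of two nodes at one end (D_6), so the type is D_6 (the algebra so(12)).

type D_6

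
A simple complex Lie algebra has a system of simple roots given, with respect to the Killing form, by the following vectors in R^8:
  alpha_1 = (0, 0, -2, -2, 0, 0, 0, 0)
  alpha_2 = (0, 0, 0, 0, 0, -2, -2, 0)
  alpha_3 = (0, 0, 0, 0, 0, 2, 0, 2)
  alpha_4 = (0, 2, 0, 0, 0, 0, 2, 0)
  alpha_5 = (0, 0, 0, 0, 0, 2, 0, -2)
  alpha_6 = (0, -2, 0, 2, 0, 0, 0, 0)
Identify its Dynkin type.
Compute the Cartan integers a_ij = 2(alpha_i, alpha_j)/(alpha_j, alpha_j); the resulting 6x6 Cartan matrix is
[[2, 0, 0, 0, 0, -1], [0, 2, -1, -1, -1, 0], [0, -1, 2, 0, 0, 0], [0, -1, 0, 2, 0, -1], [0, -1, 0, 0, 2, 0], [-1, 0, 0, -1, 0, 2]].
All simple roots have the same length, so the diagram is simply laced. The associated Dynkin diagram is a chain of 4 nodes with a fork of two nodes at one end (D_6), so the type is D_6 (the algebra so(12)).

D_6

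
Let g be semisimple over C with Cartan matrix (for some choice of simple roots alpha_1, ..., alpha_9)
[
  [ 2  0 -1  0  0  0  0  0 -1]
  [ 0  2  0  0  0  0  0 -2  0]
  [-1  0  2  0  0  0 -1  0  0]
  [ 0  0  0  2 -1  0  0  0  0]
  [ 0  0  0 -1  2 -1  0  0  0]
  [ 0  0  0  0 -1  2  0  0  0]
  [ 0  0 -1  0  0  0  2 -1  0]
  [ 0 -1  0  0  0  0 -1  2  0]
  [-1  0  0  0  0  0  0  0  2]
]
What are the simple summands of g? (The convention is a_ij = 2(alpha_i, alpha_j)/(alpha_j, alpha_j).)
A_3 ⊕ C_6

The diagram associated to this matrix has two connected components: the simple roots {alpha_4, alpha_5, alpha_6} form a chain of 3 nodes with single edges (A_3), and {alpha_1, alpha_2, alpha_3, alpha_7, alpha_8, alpha_9} form a chain of 6 nodes with a double edge at one end; the terminal node there is the unique long simple root (C_6). A semisimple Lie algebra decomposes uniquely as the direct sum of simple ideals, one per connected component of its Dynkin diagram, so g ≅ A_3 ⊕ C_6 (dimension 15 + 78 = 93).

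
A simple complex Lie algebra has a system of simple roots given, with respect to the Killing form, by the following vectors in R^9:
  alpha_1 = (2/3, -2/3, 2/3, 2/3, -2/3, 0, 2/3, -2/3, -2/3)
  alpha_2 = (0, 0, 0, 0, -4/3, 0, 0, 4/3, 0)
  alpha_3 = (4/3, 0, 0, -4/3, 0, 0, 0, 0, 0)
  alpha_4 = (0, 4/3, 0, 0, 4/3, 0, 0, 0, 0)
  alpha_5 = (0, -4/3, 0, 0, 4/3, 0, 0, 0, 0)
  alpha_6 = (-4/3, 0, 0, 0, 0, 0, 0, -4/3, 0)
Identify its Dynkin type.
E_6

Compute the Cartan integers a_ij = 2(alpha_i, alpha_j)/(alpha_j, alpha_j); the resulting 6x6 Cartan matrix is
[[2, 0, 0, -1, 0, 0], [0, 2, 0, -1, -1, -1], [0, 0, 2, 0, 0, -1], [-1, -1, 0, 2, 0, 0], [0, -1, 0, 0, 2, 0], [0, -1, -1, 0, 0, 2]].
All simple roots have the same length, so the diagram is simply laced. The associated Dynkin diagram is a chain of 5 nodes with one extra node attached to the third node from one end (E_6), so the type is E_6.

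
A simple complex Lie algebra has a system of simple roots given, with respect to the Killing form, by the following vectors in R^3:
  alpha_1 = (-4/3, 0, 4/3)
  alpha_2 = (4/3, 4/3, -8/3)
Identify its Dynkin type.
Compute the Cartan integers a_ij = 2(alpha_i, alpha_j)/(alpha_j, alpha_j); the resulting 2x2 Cartan matrix is
[[2, -1], [-3, 2]].
The roots have two lengths (squared-length ratio 3:1); the short ones are alpha_{1}. The associated Dynkin diagram is two nodes joined by a triple edge (G_2), so the type is G_2.

G_2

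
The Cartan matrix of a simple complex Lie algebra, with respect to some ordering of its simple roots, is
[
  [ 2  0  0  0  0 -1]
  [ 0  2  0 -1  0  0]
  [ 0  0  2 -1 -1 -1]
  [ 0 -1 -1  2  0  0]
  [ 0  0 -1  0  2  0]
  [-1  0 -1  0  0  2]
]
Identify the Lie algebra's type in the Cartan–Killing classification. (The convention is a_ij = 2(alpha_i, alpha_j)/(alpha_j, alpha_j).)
The matrix has rank 6 with 2's on the diagonal. Reading the off-diagonal entries as Dynkin edges (a single edge where a_ij = a_ji = -1; a double or triple edge where a_ij * a_ji = 2 or 3), the diagram is a chain of 5 nodes with one extra node attached to the third node from one end (E_6). One simple-root ordering that puts it in standard form is (alpha_1, alpha_5, alpha_6, alpha_3, alpha_4, alpha_2). So the algebra is type E_6.

E_6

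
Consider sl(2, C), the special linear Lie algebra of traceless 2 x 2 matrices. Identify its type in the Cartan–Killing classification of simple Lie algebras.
A1

This is sl(2), which has dimension 2^2 - 1 = 3 and rank 2 - 1 = 1 (a Cartan subalgebra is the diagonal traceless matrices). In the classification of classical Lie algebras, the special linear algebra sl(n+1) has type A_n; here n = 1, so the Dynkin diagram is a chain of 1 nodes with single edges (A_1). Hence the type is A_1.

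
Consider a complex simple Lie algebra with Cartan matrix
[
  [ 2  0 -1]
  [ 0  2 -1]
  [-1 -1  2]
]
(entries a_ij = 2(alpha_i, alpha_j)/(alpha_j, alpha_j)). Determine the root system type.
The matrix has rank 3 with 2's on the diagonal. Reading the off-diagonal entries as Dynkin edges (a single edge where a_ij = a_ji = -1; a double or triple edge where a_ij * a_ji = 2 or 3), the diagram is a chain of 3 nodes with single edges (A_3). One simple-root ordering that puts it in standard form is (alpha_2, alpha_3, alpha_1). So the algebra is type A_3, i.e. sl(4).

A3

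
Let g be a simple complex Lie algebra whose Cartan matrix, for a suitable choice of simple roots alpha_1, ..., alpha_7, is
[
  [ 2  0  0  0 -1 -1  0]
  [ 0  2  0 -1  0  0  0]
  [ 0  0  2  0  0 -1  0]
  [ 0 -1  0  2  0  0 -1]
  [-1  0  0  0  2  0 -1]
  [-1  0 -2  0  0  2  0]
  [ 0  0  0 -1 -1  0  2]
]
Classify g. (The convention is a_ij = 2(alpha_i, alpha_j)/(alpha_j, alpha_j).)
B7

The matrix has rank 7 with 2's on the diagonal. Reading the off-diagonal entries as Dynkin edges (a single edge where a_ij = a_ji = -1; a double or triple edge where a_ij * a_ji = 2 or 3), the diagram is a chain of 7 nodes with a double edge at one end; the terminal node there is the unique short simple root (B_7). One simple-root ordering that puts it in standard form is (alpha_2, alpha_4, alpha_7, alpha_5, alpha_1, alpha_6, alpha_3). So the algebra is type B_7, i.e. so(15).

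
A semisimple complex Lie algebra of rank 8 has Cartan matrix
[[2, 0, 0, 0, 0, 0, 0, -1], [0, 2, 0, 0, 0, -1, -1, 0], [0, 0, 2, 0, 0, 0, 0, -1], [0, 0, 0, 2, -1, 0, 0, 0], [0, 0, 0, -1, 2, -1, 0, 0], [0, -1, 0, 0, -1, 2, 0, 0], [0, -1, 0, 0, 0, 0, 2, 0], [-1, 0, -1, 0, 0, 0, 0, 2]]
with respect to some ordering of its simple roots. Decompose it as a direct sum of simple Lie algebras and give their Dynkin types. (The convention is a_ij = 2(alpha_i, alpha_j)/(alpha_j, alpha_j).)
A_3 (sl(4)) + A_5 (sl(6))

The diagram associated to this matrix has two connected components: the simple roots {alpha_1, alpha_3, alpha_8} form a chain of 3 nodes with single edges (A_3), and {alpha_2, alpha_4, alpha_5, alpha_6, alpha_7} form a chain of 5 nodes with single edges (A_5). A semisimple Lie algebra decomposes uniquely as the direct sum of simple ideals, one per connected component of its Dynkin diagram, so g ≅ A_3 ⊕ A_5 (dimension 15 + 35 = 50).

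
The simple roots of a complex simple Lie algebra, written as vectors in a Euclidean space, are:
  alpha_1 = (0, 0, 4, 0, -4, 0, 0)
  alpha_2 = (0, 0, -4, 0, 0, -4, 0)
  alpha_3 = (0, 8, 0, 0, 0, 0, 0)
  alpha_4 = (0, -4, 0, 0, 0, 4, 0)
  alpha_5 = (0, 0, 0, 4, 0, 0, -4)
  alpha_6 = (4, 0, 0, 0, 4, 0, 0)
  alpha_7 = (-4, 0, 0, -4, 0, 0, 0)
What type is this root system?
type C_7

Compute the Cartan integers a_ij = 2(alpha_i, alpha_j)/(alpha_j, alpha_j); the resulting 7x7 Cartan matrix is
[[2, -1, 0, 0, 0, -1, 0], [-1, 2, 0, -1, 0, 0, 0], [0, 0, 2, -2, 0, 0, 0], [0, -1, -1, 2, 0, 0, 0], [0, 0, 0, 0, 2, 0, -1], [-1, 0, 0, 0, 0, 2, -1], [0, 0, 0, 0, -1, -1, 2]].
The roots have two lengths (squared-length ratio 2:1); the short ones are alpha_{1,2,4,5,6,7}. The associated Dynkin diagram is a chain of 7 nodes with a double edge at one end; the terminal node there is the unique long simple root (C_7), so the type is C_7 (the algebra sp(14)).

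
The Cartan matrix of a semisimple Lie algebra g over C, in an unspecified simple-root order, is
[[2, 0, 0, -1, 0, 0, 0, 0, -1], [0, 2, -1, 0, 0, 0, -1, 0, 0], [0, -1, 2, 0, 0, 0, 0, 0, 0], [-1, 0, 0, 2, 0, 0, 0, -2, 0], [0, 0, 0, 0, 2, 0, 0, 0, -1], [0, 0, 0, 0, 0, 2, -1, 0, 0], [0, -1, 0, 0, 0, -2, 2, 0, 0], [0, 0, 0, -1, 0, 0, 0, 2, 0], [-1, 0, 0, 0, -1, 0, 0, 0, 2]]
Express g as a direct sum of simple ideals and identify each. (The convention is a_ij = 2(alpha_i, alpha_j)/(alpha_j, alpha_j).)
B_4 (so(9)) + B_5 (so(11))

The diagram associated to this matrix has two connected components: the simple roots {alpha_2, alpha_3, alpha_6, alpha_7} form a chain of 4 nodes with a double edge at one end; the terminal node there is the unique short simple root (B_4), and {alpha_1, alpha_4, alpha_5, alpha_8, alpha_9} form a chain of 5 nodes with a double edge at one end; the terminal node there is the unique short simple root (B_5). A semisimple Lie algebra decomposes uniquely as the direct sum of simple ideals, one per connected component of its Dynkin diagram, so g ≅ B_4 ⊕ B_5 (dimension 36 + 55 = 91).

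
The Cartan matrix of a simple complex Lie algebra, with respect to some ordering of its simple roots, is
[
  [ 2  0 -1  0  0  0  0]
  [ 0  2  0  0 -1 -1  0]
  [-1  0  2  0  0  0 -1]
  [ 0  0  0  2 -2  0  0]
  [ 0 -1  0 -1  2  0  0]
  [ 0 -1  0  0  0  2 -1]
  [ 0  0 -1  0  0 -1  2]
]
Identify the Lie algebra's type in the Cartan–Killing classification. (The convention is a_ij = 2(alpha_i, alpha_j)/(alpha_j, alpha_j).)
The matrix has rank 7 with 2's on the diagonal. Reading the off-diagonal entries as Dynkin edges (a single edge where a_ij = a_ji = -1; a double or triple edge where a_ij * a_ji = 2 or 3), the diagram is a chain of 7 nodes with a double edge at one end; the terminal node there is the unique long simple root (C_7). One simple-root ordering that puts it in standard form is (alpha_1, alpha_3, alpha_7, alpha_6, alpha_2, alpha_5, alpha_4). So the algebra is type C_7, i.e. sp(14).

type C_7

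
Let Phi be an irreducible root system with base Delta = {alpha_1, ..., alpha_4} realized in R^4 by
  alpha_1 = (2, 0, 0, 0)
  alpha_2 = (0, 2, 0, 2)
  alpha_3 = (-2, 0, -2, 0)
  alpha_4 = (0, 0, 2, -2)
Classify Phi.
B_4 (so(9))

Compute the Cartan integers a_ij = 2(alpha_i, alpha_j)/(alpha_j, alpha_j); the resulting 4x4 Cartan matrix is
[[2, 0, -1, 0], [0, 2, 0, -1], [-2, 0, 2, -1], [0, -1, -1, 2]].
The roots have two lengths (squared-length ratio 2:1); the short ones are alpha_{1}. The associated Dynkin diagram is a chain of 4 nodes with a double edge at one end; the terminal node there is the unique short simple root (B_4), so the type is B_4 (the algebra so(9)).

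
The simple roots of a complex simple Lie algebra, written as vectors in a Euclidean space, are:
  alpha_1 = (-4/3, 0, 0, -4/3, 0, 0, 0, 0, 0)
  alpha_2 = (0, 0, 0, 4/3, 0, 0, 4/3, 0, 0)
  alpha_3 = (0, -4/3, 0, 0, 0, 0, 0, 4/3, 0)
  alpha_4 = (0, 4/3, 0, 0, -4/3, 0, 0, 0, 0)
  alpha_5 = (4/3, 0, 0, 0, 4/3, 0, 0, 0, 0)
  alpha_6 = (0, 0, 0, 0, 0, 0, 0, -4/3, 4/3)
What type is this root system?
Compute the Cartan integers a_ij = 2(alpha_i, alpha_j)/(alpha_j, alpha_j); the resulting 6x6 Cartan matrix is
[[2, -1, 0, 0, -1, 0], [-1, 2, 0, 0, 0, 0], [0, 0, 2, -1, 0, -1], [0, 0, -1, 2, -1, 0], [-1, 0, 0, -1, 2, 0], [0, 0, -1, 0, 0, 2]].
All simple roots have the same length, so the diagram is simply laced. The associated Dynkin diagram is a chain of 6 nodes with single edges (A_6), so the type is A_6 (the algebra sl(7)).

type A_6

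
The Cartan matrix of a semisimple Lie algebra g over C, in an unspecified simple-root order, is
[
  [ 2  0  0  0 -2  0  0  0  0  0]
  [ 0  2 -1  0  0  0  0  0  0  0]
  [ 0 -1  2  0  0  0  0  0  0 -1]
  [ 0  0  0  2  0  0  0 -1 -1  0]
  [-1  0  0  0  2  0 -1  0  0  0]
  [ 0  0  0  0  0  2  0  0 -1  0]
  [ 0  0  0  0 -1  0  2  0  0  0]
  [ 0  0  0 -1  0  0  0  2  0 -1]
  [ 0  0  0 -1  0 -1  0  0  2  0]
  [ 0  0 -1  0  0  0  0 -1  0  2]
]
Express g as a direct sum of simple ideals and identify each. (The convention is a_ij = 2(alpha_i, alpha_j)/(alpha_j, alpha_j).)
A_7 (sl(8)) ⊕ C_3 (sp(6))

The diagram associated to this matrix has two connected components: the simple roots {alpha_2, alpha_3, alpha_4, alpha_6, alpha_8, alpha_9, alpha_10} form a chain of 7 nodes with single edges (A_7), and {alpha_1, alpha_5, alpha_7} form a chain of 3 nodes with a double edge at one end; the terminal node there is the unique long simple root (C_3). A semisimple Lie algebra decomposes uniquely as the direct sum of simple ideals, one per connected component of its Dynkin diagram, so g ≅ A_7 ⊕ C_3 (dimension 63 + 21 = 84).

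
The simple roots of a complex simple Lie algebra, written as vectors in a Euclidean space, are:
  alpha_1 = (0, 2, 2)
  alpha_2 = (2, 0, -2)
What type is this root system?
type A_2

Compute the Cartan integers a_ij = 2(alpha_i, alpha_j)/(alpha_j, alpha_j); the resulting 2x2 Cartan matrix is
[[2, -1], [-1, 2]].
All simple roots have the same length, so the diagram is simply laced. The associated Dynkin diagram is a chain of 2 nodes with single edges (A_2), so the type is A_2 (the algebra sl(3)).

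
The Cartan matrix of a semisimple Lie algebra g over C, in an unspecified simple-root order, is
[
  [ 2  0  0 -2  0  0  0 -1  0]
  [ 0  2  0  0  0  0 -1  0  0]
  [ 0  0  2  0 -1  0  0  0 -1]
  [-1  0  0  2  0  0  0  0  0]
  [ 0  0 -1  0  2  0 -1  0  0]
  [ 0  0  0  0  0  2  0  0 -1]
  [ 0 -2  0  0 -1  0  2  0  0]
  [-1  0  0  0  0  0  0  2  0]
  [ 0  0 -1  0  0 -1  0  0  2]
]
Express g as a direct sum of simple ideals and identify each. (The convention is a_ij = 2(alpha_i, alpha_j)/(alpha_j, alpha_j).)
The diagram associated to this matrix has two connected components: the simple roots {alpha_1, alpha_4, alpha_8} form a chain of 3 nodes with a double edge at one end; the terminal node there is the unique short simple root (B_3), and {alpha_2, alpha_3, alpha_5, alpha_6, alpha_7, alpha_9} form a chain of 6 nodes with a double edge at one end; the terminal node there is the unique short simple root (B_6). A semisimple Lie algebra decomposes uniquely as the direct sum of simple ideals, one per connected component of its Dynkin diagram, so g ≅ B_3 ⊕ B_6 (dimension 21 + 78 = 99).

B_3 (so(7)) ⊕ B_6 (so(13))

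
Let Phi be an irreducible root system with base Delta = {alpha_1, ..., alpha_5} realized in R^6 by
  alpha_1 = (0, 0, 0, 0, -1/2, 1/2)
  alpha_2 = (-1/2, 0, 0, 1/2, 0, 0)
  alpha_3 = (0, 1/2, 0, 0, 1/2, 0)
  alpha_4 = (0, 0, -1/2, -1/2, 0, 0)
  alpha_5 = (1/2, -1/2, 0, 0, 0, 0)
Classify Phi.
Compute the Cartan integers a_ij = 2(alpha_i, alpha_j)/(alpha_j, alpha_j); the resulting 5x5 Cartan matrix is
[[2, 0, -1, 0, 0], [0, 2, 0, -1, -1], [-1, 0, 2, 0, -1], [0, -1, 0, 2, 0], [0, -1, -1, 0, 2]].
All simple roots have the same length, so the diagram is simply laced. The associated Dynkin diagram is a chain of 5 nodes with single edges (A_5), so the type is A_5 (the algebra sl(6)).

A_5 (sl(6))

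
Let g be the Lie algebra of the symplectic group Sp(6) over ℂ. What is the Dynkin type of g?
This is sp(6), which has dimension 6(6+1)/2 = 21 and rank 6/2 = 3. In the classification of classical Lie algebras, the symplectic algebra sp(2n) has type C_n; here n = 3, so the Dynkin diagram is a chain of 3 nodes with a double edge at one end; the terminal node there is the unique long simple root (C_3). Hence the type is C_3.

C_3 (sp(6))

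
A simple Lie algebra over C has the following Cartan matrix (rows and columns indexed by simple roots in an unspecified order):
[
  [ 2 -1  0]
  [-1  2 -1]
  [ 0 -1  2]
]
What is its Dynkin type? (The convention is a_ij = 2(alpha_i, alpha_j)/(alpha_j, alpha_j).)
type A_3

The matrix has rank 3 with 2's on the diagonal. Reading the off-diagonal entries as Dynkin edges (a single edge where a_ij = a_ji = -1; a double or triple edge where a_ij * a_ji = 2 or 3), the diagram is a chain of 3 nodes with single edges (A_3). One simple-root ordering that puts it in standard form is (alpha_3, alpha_2, alpha_1). So the algebra is type A_3, i.e. sl(4).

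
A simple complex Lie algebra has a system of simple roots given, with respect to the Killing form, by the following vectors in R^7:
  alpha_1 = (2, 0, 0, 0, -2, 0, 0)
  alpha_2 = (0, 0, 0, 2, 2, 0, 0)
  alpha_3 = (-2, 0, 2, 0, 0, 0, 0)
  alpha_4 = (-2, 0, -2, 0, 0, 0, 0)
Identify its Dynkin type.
Compute the Cartan integers a_ij = 2(alpha_i, alpha_j)/(alpha_j, alpha_j); the resulting 4x4 Cartan matrix is
[[2, -1, -1, -1], [-1, 2, 0, 0], [-1, 0, 2, 0], [-1, 0, 0, 2]].
All simple roots have the same length, so the diagram is simply laced. The associated Dynkin diagram is a chain of 2 nodes with a fork of two nodes at one end (D_4), so the type is D_4 (the algebra so(8)).

D_4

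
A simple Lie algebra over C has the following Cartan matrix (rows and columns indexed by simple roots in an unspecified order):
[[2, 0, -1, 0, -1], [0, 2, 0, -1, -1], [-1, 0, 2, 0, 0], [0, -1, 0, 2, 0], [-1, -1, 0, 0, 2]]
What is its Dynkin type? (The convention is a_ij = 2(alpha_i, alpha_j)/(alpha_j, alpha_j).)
A5

The matrix has rank 5 with 2's on the diagonal. Reading the off-diagonal entries as Dynkin edges (a single edge where a_ij = a_ji = -1; a double or triple edge where a_ij * a_ji = 2 or 3), the diagram is a chain of 5 nodes with single edges (A_5). One simple-root ordering that puts it in standard form is (alpha_4, alpha_2, alpha_5, alpha_1, alpha_3). So the algebra is type A_5, i.e. sl(6).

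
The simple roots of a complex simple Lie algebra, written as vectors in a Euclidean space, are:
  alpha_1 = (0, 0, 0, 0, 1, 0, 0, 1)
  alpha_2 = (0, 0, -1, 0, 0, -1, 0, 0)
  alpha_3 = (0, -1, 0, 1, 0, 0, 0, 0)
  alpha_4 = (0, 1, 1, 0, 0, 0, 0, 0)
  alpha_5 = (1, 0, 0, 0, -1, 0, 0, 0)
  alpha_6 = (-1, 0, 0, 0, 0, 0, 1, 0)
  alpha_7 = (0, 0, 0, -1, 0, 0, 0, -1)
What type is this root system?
Compute the Cartan integers a_ij = 2(alpha_i, alpha_j)/(alpha_j, alpha_j); the resulting 7x7 Cartan matrix is
[[2, 0, 0, 0, -1, 0, -1], [0, 2, 0, -1, 0, 0, 0], [0, 0, 2, -1, 0, 0, -1], [0, -1, -1, 2, 0, 0, 0], [-1, 0, 0, 0, 2, -1, 0], [0, 0, 0, 0, -1, 2, 0], [-1, 0, -1, 0, 0, 0, 2]].
All simple roots have the same length, so the diagram is simply laced. The associated Dynkin diagram is a chain of 7 nodes with single edges (A_7), so the type is A_7 (the algebra sl(8)).

A7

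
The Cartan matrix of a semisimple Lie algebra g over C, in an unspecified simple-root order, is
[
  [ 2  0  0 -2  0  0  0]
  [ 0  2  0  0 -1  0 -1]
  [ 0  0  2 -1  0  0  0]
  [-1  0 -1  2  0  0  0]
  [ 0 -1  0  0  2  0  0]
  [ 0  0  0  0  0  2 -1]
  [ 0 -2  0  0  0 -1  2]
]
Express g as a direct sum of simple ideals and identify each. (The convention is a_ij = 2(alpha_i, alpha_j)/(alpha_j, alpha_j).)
The diagram associated to this matrix has two connected components: the simple roots {alpha_1, alpha_3, alpha_4} form a chain of 3 nodes with a double edge at one end; the terminal node there is the unique long simple root (C_3), and {alpha_2, alpha_5, alpha_6, alpha_7} form a chain of 4 nodes with a double edge between the middle two (F_4). A semisimple Lie algebra decomposes uniquely as the direct sum of simple ideals, one per connected component of its Dynkin diagram, so g ≅ C_3 ⊕ F_4 (dimension 21 + 52 = 73).

C_3 ⊕ F_4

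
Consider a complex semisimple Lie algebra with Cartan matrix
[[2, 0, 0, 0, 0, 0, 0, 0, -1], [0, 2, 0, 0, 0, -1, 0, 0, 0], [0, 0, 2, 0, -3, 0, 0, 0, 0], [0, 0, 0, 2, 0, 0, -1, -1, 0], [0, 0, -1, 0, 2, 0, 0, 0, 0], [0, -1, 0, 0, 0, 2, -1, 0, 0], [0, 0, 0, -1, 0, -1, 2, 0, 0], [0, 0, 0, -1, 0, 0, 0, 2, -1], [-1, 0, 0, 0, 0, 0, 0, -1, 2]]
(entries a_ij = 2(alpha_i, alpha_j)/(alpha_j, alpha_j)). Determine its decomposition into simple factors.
A_7 + G_2

The diagram associated to this matrix has two connected components: the simple roots {alpha_1, alpha_2, alpha_4, alpha_6, alpha_7, alpha_8, alpha_9} form a chain of 7 nodes with single edges (A_7), and {alpha_3, alpha_5} form two nodes joined by a triple edge (G_2). A semisimple Lie algebra decomposes uniquely as the direct sum of simple ideals, one per connected component of its Dynkin diagram, so g ≅ A_7 ⊕ G_2 (dimension 63 + 14 = 77).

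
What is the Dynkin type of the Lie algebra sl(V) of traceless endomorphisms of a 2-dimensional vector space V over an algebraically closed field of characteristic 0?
This is sl(2), which has dimension 2^2 - 1 = 3 and rank 2 - 1 = 1 (a Cartan subalgebra is the diagonal traceless matrices). In the classification of classical Lie algebras, the special linear algebra sl(n+1) has type A_n; here n = 1, so the Dynkin diagram is a chain of 1 nodes with single edges (A_1). Hence the type is A_1.

A_1 (sl(2))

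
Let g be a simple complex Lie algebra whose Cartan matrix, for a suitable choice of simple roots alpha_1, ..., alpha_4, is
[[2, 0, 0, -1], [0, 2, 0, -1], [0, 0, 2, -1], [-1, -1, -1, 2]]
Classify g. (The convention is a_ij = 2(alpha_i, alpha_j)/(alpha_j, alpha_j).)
D_4

The matrix has rank 4 with 2's on the diagonal. Reading the off-diagonal entries as Dynkin edges (a single edge where a_ij = a_ji = -1; a double or triple edge where a_ij * a_ji = 2 or 3), the diagram is a chain of 2 nodes with a fork of two nodes at one end (D_4). One simple-root ordering that puts it in standard form is (alpha_2, alpha_4, alpha_3, alpha_1). So the algebra is type D_4, i.e. so(8).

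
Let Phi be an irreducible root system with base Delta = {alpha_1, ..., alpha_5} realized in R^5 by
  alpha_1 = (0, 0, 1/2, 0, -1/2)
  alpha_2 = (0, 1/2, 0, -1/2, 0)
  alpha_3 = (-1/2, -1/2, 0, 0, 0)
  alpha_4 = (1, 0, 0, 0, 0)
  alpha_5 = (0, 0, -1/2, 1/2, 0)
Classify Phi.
Compute the Cartan integers a_ij = 2(alpha_i, alpha_j)/(alpha_j, alpha_j); the resulting 5x5 Cartan matrix is
[[2, 0, 0, 0, -1], [0, 2, -1, 0, -1], [0, -1, 2, -1, 0], [0, 0, -2, 2, 0], [-1, -1, 0, 0, 2]].
The roots have two lengths (squared-length ratio 2:1); the short ones are alpha_{1,2,3,5}. The associated Dynkin diagram is a chain of 5 nodes with a double edge at one end; the terminal node there is the unique long simple root (C_5), so the type is C_5 (the algebra sp(10)).

C5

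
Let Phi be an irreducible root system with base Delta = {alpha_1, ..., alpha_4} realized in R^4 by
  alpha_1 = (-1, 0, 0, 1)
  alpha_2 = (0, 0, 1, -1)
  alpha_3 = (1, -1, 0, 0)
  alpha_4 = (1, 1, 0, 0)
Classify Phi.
Compute the Cartan integers a_ij = 2(alpha_i, alpha_j)/(alpha_j, alpha_j); the resulting 4x4 Cartan matrix is
[[2, -1, -1, -1], [-1, 2, 0, 0], [-1, 0, 2, 0], [-1, 0, 0, 2]].
All simple roots have the same length, so the diagram is simply laced. The associated Dynkin diagram is a chain of 2 nodes with a fork of two nodes at one end (D_4), so the type is D_4 (the algebra so(8)).

type D_4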